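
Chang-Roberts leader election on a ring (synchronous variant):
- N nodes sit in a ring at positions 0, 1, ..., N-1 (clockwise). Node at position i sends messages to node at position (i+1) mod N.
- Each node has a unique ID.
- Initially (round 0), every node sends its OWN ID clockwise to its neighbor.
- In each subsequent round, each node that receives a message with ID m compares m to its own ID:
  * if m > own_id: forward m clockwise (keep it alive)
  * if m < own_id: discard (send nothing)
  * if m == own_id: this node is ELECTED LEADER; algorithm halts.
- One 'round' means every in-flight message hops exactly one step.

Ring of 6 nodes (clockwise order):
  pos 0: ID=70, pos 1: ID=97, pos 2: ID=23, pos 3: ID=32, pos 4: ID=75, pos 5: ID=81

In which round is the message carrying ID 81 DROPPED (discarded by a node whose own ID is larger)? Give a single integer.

Round 1: pos1(id97) recv 70: drop; pos2(id23) recv 97: fwd; pos3(id32) recv 23: drop; pos4(id75) recv 32: drop; pos5(id81) recv 75: drop; pos0(id70) recv 81: fwd
Round 2: pos3(id32) recv 97: fwd; pos1(id97) recv 81: drop
Round 3: pos4(id75) recv 97: fwd
Round 4: pos5(id81) recv 97: fwd
Round 5: pos0(id70) recv 97: fwd
Round 6: pos1(id97) recv 97: ELECTED
Message ID 81 originates at pos 5; dropped at pos 1 in round 2

Answer: 2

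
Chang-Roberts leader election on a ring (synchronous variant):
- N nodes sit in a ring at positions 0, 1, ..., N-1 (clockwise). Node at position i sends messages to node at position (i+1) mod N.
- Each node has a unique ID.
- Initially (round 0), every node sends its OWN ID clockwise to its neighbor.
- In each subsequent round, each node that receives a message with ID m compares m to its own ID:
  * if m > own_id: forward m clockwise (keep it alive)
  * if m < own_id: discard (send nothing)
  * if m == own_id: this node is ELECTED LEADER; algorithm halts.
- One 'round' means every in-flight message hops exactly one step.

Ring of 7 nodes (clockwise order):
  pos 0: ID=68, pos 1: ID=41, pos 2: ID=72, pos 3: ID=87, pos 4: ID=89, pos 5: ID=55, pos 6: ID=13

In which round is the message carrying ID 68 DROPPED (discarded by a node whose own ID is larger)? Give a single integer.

Answer: 2

Derivation:
Round 1: pos1(id41) recv 68: fwd; pos2(id72) recv 41: drop; pos3(id87) recv 72: drop; pos4(id89) recv 87: drop; pos5(id55) recv 89: fwd; pos6(id13) recv 55: fwd; pos0(id68) recv 13: drop
Round 2: pos2(id72) recv 68: drop; pos6(id13) recv 89: fwd; pos0(id68) recv 55: drop
Round 3: pos0(id68) recv 89: fwd
Round 4: pos1(id41) recv 89: fwd
Round 5: pos2(id72) recv 89: fwd
Round 6: pos3(id87) recv 89: fwd
Round 7: pos4(id89) recv 89: ELECTED
Message ID 68 originates at pos 0; dropped at pos 2 in round 2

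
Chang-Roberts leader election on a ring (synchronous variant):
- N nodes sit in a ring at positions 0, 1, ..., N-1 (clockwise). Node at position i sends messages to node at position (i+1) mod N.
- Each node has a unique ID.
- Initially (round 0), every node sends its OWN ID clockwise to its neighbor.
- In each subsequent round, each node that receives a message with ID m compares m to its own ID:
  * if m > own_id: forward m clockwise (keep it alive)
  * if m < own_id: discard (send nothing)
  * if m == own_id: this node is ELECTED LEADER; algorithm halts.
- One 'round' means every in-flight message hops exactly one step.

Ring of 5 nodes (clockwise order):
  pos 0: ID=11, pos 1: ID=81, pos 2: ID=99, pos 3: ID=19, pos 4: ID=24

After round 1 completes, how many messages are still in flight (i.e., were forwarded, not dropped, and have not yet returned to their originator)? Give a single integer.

Round 1: pos1(id81) recv 11: drop; pos2(id99) recv 81: drop; pos3(id19) recv 99: fwd; pos4(id24) recv 19: drop; pos0(id11) recv 24: fwd
After round 1: 2 messages still in flight

Answer: 2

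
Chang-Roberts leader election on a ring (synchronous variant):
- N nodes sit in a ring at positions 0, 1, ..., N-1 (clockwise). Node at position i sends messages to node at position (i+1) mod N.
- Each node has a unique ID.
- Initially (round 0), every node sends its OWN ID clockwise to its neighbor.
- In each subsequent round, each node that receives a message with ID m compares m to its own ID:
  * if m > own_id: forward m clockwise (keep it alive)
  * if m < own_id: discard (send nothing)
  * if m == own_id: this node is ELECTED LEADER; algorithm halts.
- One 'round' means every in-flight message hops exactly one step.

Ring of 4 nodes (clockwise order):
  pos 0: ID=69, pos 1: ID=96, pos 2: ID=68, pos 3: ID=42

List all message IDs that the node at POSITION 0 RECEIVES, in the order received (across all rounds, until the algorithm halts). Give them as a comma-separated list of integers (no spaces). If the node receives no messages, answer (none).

Round 1: pos1(id96) recv 69: drop; pos2(id68) recv 96: fwd; pos3(id42) recv 68: fwd; pos0(id69) recv 42: drop
Round 2: pos3(id42) recv 96: fwd; pos0(id69) recv 68: drop
Round 3: pos0(id69) recv 96: fwd
Round 4: pos1(id96) recv 96: ELECTED

Answer: 42,68,96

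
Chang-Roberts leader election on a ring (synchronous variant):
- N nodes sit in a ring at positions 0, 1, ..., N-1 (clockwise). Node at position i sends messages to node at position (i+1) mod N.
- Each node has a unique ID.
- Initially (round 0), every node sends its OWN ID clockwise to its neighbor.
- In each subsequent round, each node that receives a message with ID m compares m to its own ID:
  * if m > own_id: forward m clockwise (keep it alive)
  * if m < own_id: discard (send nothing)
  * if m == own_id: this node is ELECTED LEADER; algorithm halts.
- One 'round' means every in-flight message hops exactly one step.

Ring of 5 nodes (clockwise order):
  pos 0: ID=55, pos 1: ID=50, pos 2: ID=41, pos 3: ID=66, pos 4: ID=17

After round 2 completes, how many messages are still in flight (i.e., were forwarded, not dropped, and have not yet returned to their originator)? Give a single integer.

Answer: 2

Derivation:
Round 1: pos1(id50) recv 55: fwd; pos2(id41) recv 50: fwd; pos3(id66) recv 41: drop; pos4(id17) recv 66: fwd; pos0(id55) recv 17: drop
Round 2: pos2(id41) recv 55: fwd; pos3(id66) recv 50: drop; pos0(id55) recv 66: fwd
After round 2: 2 messages still in flight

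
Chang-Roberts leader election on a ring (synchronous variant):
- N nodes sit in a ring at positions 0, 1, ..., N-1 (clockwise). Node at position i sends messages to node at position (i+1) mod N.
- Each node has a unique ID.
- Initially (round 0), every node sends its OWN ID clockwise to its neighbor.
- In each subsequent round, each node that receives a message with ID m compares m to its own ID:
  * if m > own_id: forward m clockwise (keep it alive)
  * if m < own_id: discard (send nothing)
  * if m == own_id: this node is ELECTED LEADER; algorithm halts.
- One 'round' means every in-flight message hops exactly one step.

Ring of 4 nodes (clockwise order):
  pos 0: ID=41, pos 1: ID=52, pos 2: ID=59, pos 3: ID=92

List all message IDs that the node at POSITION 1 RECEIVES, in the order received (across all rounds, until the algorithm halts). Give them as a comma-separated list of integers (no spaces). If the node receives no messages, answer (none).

Answer: 41,92

Derivation:
Round 1: pos1(id52) recv 41: drop; pos2(id59) recv 52: drop; pos3(id92) recv 59: drop; pos0(id41) recv 92: fwd
Round 2: pos1(id52) recv 92: fwd
Round 3: pos2(id59) recv 92: fwd
Round 4: pos3(id92) recv 92: ELECTED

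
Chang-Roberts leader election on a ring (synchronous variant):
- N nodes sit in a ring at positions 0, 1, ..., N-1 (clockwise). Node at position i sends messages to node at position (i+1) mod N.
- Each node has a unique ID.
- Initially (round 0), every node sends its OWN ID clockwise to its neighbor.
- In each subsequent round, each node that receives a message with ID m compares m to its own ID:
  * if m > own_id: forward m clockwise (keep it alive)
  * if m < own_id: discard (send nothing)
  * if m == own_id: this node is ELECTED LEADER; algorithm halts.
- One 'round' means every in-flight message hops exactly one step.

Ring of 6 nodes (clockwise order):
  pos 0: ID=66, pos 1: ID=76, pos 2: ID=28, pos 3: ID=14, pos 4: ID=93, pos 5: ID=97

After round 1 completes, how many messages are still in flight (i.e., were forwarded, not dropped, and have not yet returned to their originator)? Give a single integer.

Answer: 3

Derivation:
Round 1: pos1(id76) recv 66: drop; pos2(id28) recv 76: fwd; pos3(id14) recv 28: fwd; pos4(id93) recv 14: drop; pos5(id97) recv 93: drop; pos0(id66) recv 97: fwd
After round 1: 3 messages still in flight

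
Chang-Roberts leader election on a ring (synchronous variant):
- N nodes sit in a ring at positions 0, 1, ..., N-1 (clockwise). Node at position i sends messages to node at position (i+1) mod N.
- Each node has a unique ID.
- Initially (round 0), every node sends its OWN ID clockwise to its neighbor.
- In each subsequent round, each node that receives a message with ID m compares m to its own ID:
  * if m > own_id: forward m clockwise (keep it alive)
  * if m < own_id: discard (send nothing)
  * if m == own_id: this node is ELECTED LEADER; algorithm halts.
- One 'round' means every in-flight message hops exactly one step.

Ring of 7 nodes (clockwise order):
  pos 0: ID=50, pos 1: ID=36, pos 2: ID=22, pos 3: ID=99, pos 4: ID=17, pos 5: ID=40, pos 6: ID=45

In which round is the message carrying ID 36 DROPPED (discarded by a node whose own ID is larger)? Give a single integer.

Round 1: pos1(id36) recv 50: fwd; pos2(id22) recv 36: fwd; pos3(id99) recv 22: drop; pos4(id17) recv 99: fwd; pos5(id40) recv 17: drop; pos6(id45) recv 40: drop; pos0(id50) recv 45: drop
Round 2: pos2(id22) recv 50: fwd; pos3(id99) recv 36: drop; pos5(id40) recv 99: fwd
Round 3: pos3(id99) recv 50: drop; pos6(id45) recv 99: fwd
Round 4: pos0(id50) recv 99: fwd
Round 5: pos1(id36) recv 99: fwd
Round 6: pos2(id22) recv 99: fwd
Round 7: pos3(id99) recv 99: ELECTED
Message ID 36 originates at pos 1; dropped at pos 3 in round 2

Answer: 2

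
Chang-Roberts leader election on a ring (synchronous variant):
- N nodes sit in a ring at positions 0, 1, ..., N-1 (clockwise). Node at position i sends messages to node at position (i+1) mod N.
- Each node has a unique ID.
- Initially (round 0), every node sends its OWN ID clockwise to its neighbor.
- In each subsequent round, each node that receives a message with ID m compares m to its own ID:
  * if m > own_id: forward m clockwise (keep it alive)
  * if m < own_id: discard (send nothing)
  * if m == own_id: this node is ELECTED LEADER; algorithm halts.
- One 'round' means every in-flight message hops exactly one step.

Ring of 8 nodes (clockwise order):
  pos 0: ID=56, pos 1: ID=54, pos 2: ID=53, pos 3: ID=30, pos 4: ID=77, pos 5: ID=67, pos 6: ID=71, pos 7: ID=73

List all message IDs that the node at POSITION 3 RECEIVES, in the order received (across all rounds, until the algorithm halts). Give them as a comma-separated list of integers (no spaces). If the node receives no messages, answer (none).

Answer: 53,54,56,73,77

Derivation:
Round 1: pos1(id54) recv 56: fwd; pos2(id53) recv 54: fwd; pos3(id30) recv 53: fwd; pos4(id77) recv 30: drop; pos5(id67) recv 77: fwd; pos6(id71) recv 67: drop; pos7(id73) recv 71: drop; pos0(id56) recv 73: fwd
Round 2: pos2(id53) recv 56: fwd; pos3(id30) recv 54: fwd; pos4(id77) recv 53: drop; pos6(id71) recv 77: fwd; pos1(id54) recv 73: fwd
Round 3: pos3(id30) recv 56: fwd; pos4(id77) recv 54: drop; pos7(id73) recv 77: fwd; pos2(id53) recv 73: fwd
Round 4: pos4(id77) recv 56: drop; pos0(id56) recv 77: fwd; pos3(id30) recv 73: fwd
Round 5: pos1(id54) recv 77: fwd; pos4(id77) recv 73: drop
Round 6: pos2(id53) recv 77: fwd
Round 7: pos3(id30) recv 77: fwd
Round 8: pos4(id77) recv 77: ELECTED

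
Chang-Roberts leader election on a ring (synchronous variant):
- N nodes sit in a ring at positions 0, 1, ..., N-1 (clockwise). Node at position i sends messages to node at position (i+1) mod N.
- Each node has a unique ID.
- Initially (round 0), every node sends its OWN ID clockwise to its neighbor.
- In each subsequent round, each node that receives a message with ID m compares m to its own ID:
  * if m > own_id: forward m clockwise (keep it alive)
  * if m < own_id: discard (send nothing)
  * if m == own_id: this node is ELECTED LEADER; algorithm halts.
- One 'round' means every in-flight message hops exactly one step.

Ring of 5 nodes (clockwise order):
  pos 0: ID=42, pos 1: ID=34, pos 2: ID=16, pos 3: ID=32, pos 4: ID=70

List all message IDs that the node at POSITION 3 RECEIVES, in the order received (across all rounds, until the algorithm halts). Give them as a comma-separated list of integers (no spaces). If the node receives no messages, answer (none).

Answer: 16,34,42,70

Derivation:
Round 1: pos1(id34) recv 42: fwd; pos2(id16) recv 34: fwd; pos3(id32) recv 16: drop; pos4(id70) recv 32: drop; pos0(id42) recv 70: fwd
Round 2: pos2(id16) recv 42: fwd; pos3(id32) recv 34: fwd; pos1(id34) recv 70: fwd
Round 3: pos3(id32) recv 42: fwd; pos4(id70) recv 34: drop; pos2(id16) recv 70: fwd
Round 4: pos4(id70) recv 42: drop; pos3(id32) recv 70: fwd
Round 5: pos4(id70) recv 70: ELECTED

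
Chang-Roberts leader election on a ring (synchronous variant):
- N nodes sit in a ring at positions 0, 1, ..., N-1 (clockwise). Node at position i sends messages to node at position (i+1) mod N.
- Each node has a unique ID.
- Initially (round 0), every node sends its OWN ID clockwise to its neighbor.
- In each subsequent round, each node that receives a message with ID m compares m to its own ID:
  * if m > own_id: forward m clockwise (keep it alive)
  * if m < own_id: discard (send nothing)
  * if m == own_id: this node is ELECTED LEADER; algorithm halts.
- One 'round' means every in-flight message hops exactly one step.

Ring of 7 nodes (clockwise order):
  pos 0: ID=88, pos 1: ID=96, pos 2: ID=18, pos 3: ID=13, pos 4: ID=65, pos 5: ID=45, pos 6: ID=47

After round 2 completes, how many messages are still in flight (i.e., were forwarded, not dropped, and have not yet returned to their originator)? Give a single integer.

Answer: 2

Derivation:
Round 1: pos1(id96) recv 88: drop; pos2(id18) recv 96: fwd; pos3(id13) recv 18: fwd; pos4(id65) recv 13: drop; pos5(id45) recv 65: fwd; pos6(id47) recv 45: drop; pos0(id88) recv 47: drop
Round 2: pos3(id13) recv 96: fwd; pos4(id65) recv 18: drop; pos6(id47) recv 65: fwd
After round 2: 2 messages still in flight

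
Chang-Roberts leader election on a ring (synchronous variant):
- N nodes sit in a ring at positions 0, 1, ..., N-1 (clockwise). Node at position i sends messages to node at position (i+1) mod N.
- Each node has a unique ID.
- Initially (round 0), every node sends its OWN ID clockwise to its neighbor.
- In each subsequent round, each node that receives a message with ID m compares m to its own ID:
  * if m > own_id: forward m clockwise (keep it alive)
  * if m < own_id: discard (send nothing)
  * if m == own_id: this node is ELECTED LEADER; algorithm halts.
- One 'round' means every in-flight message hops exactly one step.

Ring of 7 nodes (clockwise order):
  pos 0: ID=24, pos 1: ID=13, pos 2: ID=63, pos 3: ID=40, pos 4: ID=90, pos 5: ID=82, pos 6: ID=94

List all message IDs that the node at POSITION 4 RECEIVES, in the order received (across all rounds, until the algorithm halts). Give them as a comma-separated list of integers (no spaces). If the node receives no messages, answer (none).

Answer: 40,63,94

Derivation:
Round 1: pos1(id13) recv 24: fwd; pos2(id63) recv 13: drop; pos3(id40) recv 63: fwd; pos4(id90) recv 40: drop; pos5(id82) recv 90: fwd; pos6(id94) recv 82: drop; pos0(id24) recv 94: fwd
Round 2: pos2(id63) recv 24: drop; pos4(id90) recv 63: drop; pos6(id94) recv 90: drop; pos1(id13) recv 94: fwd
Round 3: pos2(id63) recv 94: fwd
Round 4: pos3(id40) recv 94: fwd
Round 5: pos4(id90) recv 94: fwd
Round 6: pos5(id82) recv 94: fwd
Round 7: pos6(id94) recv 94: ELECTED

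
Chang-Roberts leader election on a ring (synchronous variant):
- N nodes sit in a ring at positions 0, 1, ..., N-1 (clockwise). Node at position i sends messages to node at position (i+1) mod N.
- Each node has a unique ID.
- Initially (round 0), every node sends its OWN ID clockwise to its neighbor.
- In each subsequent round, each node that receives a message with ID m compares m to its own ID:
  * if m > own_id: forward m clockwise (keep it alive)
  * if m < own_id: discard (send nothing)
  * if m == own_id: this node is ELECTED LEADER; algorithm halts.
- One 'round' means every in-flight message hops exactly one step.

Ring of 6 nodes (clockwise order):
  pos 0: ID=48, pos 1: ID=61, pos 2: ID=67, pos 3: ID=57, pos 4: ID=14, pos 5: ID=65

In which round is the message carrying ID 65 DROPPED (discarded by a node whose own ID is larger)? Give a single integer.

Round 1: pos1(id61) recv 48: drop; pos2(id67) recv 61: drop; pos3(id57) recv 67: fwd; pos4(id14) recv 57: fwd; pos5(id65) recv 14: drop; pos0(id48) recv 65: fwd
Round 2: pos4(id14) recv 67: fwd; pos5(id65) recv 57: drop; pos1(id61) recv 65: fwd
Round 3: pos5(id65) recv 67: fwd; pos2(id67) recv 65: drop
Round 4: pos0(id48) recv 67: fwd
Round 5: pos1(id61) recv 67: fwd
Round 6: pos2(id67) recv 67: ELECTED
Message ID 65 originates at pos 5; dropped at pos 2 in round 3

Answer: 3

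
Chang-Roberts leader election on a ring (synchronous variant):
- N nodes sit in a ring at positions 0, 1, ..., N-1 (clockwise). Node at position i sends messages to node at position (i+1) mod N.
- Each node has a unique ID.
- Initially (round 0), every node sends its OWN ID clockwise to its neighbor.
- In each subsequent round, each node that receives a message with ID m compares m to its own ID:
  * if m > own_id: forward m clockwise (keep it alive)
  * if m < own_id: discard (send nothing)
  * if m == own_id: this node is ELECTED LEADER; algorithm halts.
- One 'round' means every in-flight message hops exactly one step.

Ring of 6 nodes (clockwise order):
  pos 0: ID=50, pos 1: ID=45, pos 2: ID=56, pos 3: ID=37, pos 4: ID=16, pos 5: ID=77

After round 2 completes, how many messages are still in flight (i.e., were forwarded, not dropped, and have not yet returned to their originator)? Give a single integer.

Round 1: pos1(id45) recv 50: fwd; pos2(id56) recv 45: drop; pos3(id37) recv 56: fwd; pos4(id16) recv 37: fwd; pos5(id77) recv 16: drop; pos0(id50) recv 77: fwd
Round 2: pos2(id56) recv 50: drop; pos4(id16) recv 56: fwd; pos5(id77) recv 37: drop; pos1(id45) recv 77: fwd
After round 2: 2 messages still in flight

Answer: 2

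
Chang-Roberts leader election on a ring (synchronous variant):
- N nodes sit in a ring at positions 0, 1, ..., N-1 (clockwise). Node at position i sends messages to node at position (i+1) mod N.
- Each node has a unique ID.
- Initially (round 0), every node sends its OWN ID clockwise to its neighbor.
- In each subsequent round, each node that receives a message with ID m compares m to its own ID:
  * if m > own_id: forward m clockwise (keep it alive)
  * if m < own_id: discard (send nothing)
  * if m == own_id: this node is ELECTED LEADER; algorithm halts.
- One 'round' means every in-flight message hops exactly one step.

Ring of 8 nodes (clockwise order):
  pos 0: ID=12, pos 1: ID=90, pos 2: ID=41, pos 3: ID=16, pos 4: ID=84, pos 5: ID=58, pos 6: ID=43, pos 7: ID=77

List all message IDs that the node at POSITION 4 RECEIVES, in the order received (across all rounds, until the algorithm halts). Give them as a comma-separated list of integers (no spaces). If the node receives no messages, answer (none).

Answer: 16,41,90

Derivation:
Round 1: pos1(id90) recv 12: drop; pos2(id41) recv 90: fwd; pos3(id16) recv 41: fwd; pos4(id84) recv 16: drop; pos5(id58) recv 84: fwd; pos6(id43) recv 58: fwd; pos7(id77) recv 43: drop; pos0(id12) recv 77: fwd
Round 2: pos3(id16) recv 90: fwd; pos4(id84) recv 41: drop; pos6(id43) recv 84: fwd; pos7(id77) recv 58: drop; pos1(id90) recv 77: drop
Round 3: pos4(id84) recv 90: fwd; pos7(id77) recv 84: fwd
Round 4: pos5(id58) recv 90: fwd; pos0(id12) recv 84: fwd
Round 5: pos6(id43) recv 90: fwd; pos1(id90) recv 84: drop
Round 6: pos7(id77) recv 90: fwd
Round 7: pos0(id12) recv 90: fwd
Round 8: pos1(id90) recv 90: ELECTED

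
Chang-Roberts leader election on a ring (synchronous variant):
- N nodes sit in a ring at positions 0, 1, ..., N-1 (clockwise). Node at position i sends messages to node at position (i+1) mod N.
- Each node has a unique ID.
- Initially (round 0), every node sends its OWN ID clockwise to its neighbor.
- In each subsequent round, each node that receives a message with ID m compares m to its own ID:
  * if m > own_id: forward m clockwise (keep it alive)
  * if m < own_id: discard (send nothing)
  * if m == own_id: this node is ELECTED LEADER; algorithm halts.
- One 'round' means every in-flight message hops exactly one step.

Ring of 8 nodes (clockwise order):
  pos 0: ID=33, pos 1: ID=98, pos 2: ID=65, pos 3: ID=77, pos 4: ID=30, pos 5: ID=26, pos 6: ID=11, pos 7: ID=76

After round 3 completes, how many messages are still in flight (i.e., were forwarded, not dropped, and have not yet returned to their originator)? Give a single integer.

Round 1: pos1(id98) recv 33: drop; pos2(id65) recv 98: fwd; pos3(id77) recv 65: drop; pos4(id30) recv 77: fwd; pos5(id26) recv 30: fwd; pos6(id11) recv 26: fwd; pos7(id76) recv 11: drop; pos0(id33) recv 76: fwd
Round 2: pos3(id77) recv 98: fwd; pos5(id26) recv 77: fwd; pos6(id11) recv 30: fwd; pos7(id76) recv 26: drop; pos1(id98) recv 76: drop
Round 3: pos4(id30) recv 98: fwd; pos6(id11) recv 77: fwd; pos7(id76) recv 30: drop
After round 3: 2 messages still in flight

Answer: 2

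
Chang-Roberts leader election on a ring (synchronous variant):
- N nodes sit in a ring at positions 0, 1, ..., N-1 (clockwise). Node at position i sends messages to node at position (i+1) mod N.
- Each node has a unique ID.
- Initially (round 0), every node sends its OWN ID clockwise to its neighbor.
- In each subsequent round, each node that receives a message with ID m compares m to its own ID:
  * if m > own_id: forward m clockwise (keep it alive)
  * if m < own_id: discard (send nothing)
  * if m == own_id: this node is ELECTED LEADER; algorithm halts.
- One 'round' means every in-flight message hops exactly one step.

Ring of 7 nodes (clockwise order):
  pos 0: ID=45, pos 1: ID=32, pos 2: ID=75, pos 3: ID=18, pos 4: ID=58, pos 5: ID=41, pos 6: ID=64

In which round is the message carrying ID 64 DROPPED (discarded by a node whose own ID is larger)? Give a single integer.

Round 1: pos1(id32) recv 45: fwd; pos2(id75) recv 32: drop; pos3(id18) recv 75: fwd; pos4(id58) recv 18: drop; pos5(id41) recv 58: fwd; pos6(id64) recv 41: drop; pos0(id45) recv 64: fwd
Round 2: pos2(id75) recv 45: drop; pos4(id58) recv 75: fwd; pos6(id64) recv 58: drop; pos1(id32) recv 64: fwd
Round 3: pos5(id41) recv 75: fwd; pos2(id75) recv 64: drop
Round 4: pos6(id64) recv 75: fwd
Round 5: pos0(id45) recv 75: fwd
Round 6: pos1(id32) recv 75: fwd
Round 7: pos2(id75) recv 75: ELECTED
Message ID 64 originates at pos 6; dropped at pos 2 in round 3

Answer: 3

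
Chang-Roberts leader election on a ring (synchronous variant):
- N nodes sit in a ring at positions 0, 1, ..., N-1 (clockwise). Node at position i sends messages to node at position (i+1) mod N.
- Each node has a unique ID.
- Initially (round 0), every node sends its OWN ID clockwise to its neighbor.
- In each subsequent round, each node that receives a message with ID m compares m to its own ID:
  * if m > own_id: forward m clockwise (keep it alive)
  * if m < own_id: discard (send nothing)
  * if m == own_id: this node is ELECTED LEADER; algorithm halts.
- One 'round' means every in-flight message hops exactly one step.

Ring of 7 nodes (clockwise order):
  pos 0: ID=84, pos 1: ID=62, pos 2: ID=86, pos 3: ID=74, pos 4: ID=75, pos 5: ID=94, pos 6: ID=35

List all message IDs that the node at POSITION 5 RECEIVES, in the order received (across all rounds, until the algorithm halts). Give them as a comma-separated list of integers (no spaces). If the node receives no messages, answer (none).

Round 1: pos1(id62) recv 84: fwd; pos2(id86) recv 62: drop; pos3(id74) recv 86: fwd; pos4(id75) recv 74: drop; pos5(id94) recv 75: drop; pos6(id35) recv 94: fwd; pos0(id84) recv 35: drop
Round 2: pos2(id86) recv 84: drop; pos4(id75) recv 86: fwd; pos0(id84) recv 94: fwd
Round 3: pos5(id94) recv 86: drop; pos1(id62) recv 94: fwd
Round 4: pos2(id86) recv 94: fwd
Round 5: pos3(id74) recv 94: fwd
Round 6: pos4(id75) recv 94: fwd
Round 7: pos5(id94) recv 94: ELECTED

Answer: 75,86,94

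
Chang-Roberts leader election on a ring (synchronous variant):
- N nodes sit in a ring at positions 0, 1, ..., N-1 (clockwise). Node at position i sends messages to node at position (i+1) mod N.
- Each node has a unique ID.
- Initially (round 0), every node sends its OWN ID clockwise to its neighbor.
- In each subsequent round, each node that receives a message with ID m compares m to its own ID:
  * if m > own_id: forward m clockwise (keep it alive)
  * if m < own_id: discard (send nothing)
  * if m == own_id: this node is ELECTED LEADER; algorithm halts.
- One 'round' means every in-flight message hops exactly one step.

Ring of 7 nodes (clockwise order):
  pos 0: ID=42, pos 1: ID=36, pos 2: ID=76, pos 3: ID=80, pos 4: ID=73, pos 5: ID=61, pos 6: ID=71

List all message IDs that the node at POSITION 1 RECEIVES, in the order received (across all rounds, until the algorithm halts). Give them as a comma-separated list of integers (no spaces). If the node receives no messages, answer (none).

Answer: 42,71,73,80

Derivation:
Round 1: pos1(id36) recv 42: fwd; pos2(id76) recv 36: drop; pos3(id80) recv 76: drop; pos4(id73) recv 80: fwd; pos5(id61) recv 73: fwd; pos6(id71) recv 61: drop; pos0(id42) recv 71: fwd
Round 2: pos2(id76) recv 42: drop; pos5(id61) recv 80: fwd; pos6(id71) recv 73: fwd; pos1(id36) recv 71: fwd
Round 3: pos6(id71) recv 80: fwd; pos0(id42) recv 73: fwd; pos2(id76) recv 71: drop
Round 4: pos0(id42) recv 80: fwd; pos1(id36) recv 73: fwd
Round 5: pos1(id36) recv 80: fwd; pos2(id76) recv 73: drop
Round 6: pos2(id76) recv 80: fwd
Round 7: pos3(id80) recv 80: ELECTED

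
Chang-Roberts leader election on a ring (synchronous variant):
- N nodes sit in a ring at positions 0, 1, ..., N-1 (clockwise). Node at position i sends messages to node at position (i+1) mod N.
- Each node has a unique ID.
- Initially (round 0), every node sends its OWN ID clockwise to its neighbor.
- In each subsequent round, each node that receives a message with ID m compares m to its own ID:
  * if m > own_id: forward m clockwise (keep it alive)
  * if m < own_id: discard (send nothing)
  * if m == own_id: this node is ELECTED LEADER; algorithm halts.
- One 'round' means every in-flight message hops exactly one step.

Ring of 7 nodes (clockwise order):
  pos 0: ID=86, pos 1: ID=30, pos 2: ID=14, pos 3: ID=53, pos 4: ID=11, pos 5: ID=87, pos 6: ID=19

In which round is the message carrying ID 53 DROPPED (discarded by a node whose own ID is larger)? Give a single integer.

Answer: 2

Derivation:
Round 1: pos1(id30) recv 86: fwd; pos2(id14) recv 30: fwd; pos3(id53) recv 14: drop; pos4(id11) recv 53: fwd; pos5(id87) recv 11: drop; pos6(id19) recv 87: fwd; pos0(id86) recv 19: drop
Round 2: pos2(id14) recv 86: fwd; pos3(id53) recv 30: drop; pos5(id87) recv 53: drop; pos0(id86) recv 87: fwd
Round 3: pos3(id53) recv 86: fwd; pos1(id30) recv 87: fwd
Round 4: pos4(id11) recv 86: fwd; pos2(id14) recv 87: fwd
Round 5: pos5(id87) recv 86: drop; pos3(id53) recv 87: fwd
Round 6: pos4(id11) recv 87: fwd
Round 7: pos5(id87) recv 87: ELECTED
Message ID 53 originates at pos 3; dropped at pos 5 in round 2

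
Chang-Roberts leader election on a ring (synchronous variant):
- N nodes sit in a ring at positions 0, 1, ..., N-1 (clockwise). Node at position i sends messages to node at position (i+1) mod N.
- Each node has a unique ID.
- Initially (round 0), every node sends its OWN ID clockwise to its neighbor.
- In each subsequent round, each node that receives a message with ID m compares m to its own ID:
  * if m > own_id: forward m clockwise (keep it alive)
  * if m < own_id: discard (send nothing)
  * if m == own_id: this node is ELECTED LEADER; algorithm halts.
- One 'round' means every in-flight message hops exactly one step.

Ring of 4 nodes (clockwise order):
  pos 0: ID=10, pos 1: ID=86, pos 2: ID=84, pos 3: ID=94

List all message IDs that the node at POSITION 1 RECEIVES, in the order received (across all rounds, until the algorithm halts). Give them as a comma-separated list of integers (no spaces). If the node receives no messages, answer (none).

Answer: 10,94

Derivation:
Round 1: pos1(id86) recv 10: drop; pos2(id84) recv 86: fwd; pos3(id94) recv 84: drop; pos0(id10) recv 94: fwd
Round 2: pos3(id94) recv 86: drop; pos1(id86) recv 94: fwd
Round 3: pos2(id84) recv 94: fwd
Round 4: pos3(id94) recv 94: ELECTED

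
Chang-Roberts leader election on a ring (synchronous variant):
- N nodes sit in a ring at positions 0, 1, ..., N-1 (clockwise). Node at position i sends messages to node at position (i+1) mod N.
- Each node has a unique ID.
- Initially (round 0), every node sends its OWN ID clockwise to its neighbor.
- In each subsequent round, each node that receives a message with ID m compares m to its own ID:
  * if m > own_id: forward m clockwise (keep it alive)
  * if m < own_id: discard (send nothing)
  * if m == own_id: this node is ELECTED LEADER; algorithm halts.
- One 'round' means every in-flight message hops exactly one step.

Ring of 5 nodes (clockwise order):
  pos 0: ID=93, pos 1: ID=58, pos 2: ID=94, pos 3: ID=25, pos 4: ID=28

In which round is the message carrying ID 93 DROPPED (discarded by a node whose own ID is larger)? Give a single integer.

Answer: 2

Derivation:
Round 1: pos1(id58) recv 93: fwd; pos2(id94) recv 58: drop; pos3(id25) recv 94: fwd; pos4(id28) recv 25: drop; pos0(id93) recv 28: drop
Round 2: pos2(id94) recv 93: drop; pos4(id28) recv 94: fwd
Round 3: pos0(id93) recv 94: fwd
Round 4: pos1(id58) recv 94: fwd
Round 5: pos2(id94) recv 94: ELECTED
Message ID 93 originates at pos 0; dropped at pos 2 in round 2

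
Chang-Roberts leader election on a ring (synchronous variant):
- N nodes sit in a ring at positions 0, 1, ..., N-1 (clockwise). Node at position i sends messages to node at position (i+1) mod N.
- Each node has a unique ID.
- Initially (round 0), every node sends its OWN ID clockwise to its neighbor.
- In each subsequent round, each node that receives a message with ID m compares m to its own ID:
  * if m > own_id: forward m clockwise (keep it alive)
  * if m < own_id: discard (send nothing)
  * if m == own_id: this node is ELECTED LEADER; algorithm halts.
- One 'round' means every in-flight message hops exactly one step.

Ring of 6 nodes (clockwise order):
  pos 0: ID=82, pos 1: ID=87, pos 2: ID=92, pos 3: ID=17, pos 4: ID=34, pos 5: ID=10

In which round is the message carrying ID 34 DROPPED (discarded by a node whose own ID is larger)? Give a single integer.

Answer: 2

Derivation:
Round 1: pos1(id87) recv 82: drop; pos2(id92) recv 87: drop; pos3(id17) recv 92: fwd; pos4(id34) recv 17: drop; pos5(id10) recv 34: fwd; pos0(id82) recv 10: drop
Round 2: pos4(id34) recv 92: fwd; pos0(id82) recv 34: drop
Round 3: pos5(id10) recv 92: fwd
Round 4: pos0(id82) recv 92: fwd
Round 5: pos1(id87) recv 92: fwd
Round 6: pos2(id92) recv 92: ELECTED
Message ID 34 originates at pos 4; dropped at pos 0 in round 2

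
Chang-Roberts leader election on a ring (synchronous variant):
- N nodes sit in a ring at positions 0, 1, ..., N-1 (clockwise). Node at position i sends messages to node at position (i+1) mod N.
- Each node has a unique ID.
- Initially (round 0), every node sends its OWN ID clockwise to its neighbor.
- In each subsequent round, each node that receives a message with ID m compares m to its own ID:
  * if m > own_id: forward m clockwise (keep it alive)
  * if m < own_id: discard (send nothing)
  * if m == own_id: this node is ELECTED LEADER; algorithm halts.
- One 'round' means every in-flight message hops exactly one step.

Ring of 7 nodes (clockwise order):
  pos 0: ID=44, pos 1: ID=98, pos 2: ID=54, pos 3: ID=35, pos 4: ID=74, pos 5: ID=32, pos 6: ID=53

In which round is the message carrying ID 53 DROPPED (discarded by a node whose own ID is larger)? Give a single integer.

Round 1: pos1(id98) recv 44: drop; pos2(id54) recv 98: fwd; pos3(id35) recv 54: fwd; pos4(id74) recv 35: drop; pos5(id32) recv 74: fwd; pos6(id53) recv 32: drop; pos0(id44) recv 53: fwd
Round 2: pos3(id35) recv 98: fwd; pos4(id74) recv 54: drop; pos6(id53) recv 74: fwd; pos1(id98) recv 53: drop
Round 3: pos4(id74) recv 98: fwd; pos0(id44) recv 74: fwd
Round 4: pos5(id32) recv 98: fwd; pos1(id98) recv 74: drop
Round 5: pos6(id53) recv 98: fwd
Round 6: pos0(id44) recv 98: fwd
Round 7: pos1(id98) recv 98: ELECTED
Message ID 53 originates at pos 6; dropped at pos 1 in round 2

Answer: 2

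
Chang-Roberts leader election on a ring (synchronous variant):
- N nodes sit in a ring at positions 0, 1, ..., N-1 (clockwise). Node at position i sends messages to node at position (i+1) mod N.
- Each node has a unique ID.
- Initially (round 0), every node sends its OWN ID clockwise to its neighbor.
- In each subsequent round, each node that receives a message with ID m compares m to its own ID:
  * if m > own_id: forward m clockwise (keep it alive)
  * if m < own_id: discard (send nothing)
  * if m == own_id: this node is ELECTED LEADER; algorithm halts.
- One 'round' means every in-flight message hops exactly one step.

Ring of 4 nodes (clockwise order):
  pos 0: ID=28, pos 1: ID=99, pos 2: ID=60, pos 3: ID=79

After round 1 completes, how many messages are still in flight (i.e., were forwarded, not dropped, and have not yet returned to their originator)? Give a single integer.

Round 1: pos1(id99) recv 28: drop; pos2(id60) recv 99: fwd; pos3(id79) recv 60: drop; pos0(id28) recv 79: fwd
After round 1: 2 messages still in flight

Answer: 2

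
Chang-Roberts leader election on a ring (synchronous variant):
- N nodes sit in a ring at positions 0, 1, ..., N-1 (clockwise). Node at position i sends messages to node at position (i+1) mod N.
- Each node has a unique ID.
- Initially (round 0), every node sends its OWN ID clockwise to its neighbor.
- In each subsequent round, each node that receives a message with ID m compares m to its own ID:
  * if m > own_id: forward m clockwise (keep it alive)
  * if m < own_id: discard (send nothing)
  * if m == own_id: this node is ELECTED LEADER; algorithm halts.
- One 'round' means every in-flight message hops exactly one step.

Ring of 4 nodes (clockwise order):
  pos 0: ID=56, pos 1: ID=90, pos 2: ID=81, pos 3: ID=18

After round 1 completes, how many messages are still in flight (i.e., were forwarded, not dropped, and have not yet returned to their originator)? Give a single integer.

Answer: 2

Derivation:
Round 1: pos1(id90) recv 56: drop; pos2(id81) recv 90: fwd; pos3(id18) recv 81: fwd; pos0(id56) recv 18: drop
After round 1: 2 messages still in flight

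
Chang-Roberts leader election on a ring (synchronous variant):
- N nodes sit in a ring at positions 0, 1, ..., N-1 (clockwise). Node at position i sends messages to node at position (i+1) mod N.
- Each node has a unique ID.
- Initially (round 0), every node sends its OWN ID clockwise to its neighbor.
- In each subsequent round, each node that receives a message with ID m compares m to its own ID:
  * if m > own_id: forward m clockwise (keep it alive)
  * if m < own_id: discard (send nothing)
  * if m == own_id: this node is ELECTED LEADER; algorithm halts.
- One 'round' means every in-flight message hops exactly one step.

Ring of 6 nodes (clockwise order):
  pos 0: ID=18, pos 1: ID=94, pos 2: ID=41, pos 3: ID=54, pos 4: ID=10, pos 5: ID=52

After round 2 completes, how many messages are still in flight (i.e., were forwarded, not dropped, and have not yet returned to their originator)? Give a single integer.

Round 1: pos1(id94) recv 18: drop; pos2(id41) recv 94: fwd; pos3(id54) recv 41: drop; pos4(id10) recv 54: fwd; pos5(id52) recv 10: drop; pos0(id18) recv 52: fwd
Round 2: pos3(id54) recv 94: fwd; pos5(id52) recv 54: fwd; pos1(id94) recv 52: drop
After round 2: 2 messages still in flight

Answer: 2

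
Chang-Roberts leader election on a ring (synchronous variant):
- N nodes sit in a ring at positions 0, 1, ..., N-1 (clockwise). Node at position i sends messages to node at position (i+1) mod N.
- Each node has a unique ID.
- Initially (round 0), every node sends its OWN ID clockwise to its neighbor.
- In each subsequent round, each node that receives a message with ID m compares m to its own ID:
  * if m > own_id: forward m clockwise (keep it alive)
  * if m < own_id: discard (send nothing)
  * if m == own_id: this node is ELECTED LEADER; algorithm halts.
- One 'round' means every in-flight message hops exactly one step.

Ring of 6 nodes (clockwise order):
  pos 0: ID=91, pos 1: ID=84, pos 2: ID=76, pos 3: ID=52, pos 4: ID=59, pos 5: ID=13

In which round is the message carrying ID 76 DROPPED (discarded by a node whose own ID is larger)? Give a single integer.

Answer: 4

Derivation:
Round 1: pos1(id84) recv 91: fwd; pos2(id76) recv 84: fwd; pos3(id52) recv 76: fwd; pos4(id59) recv 52: drop; pos5(id13) recv 59: fwd; pos0(id91) recv 13: drop
Round 2: pos2(id76) recv 91: fwd; pos3(id52) recv 84: fwd; pos4(id59) recv 76: fwd; pos0(id91) recv 59: drop
Round 3: pos3(id52) recv 91: fwd; pos4(id59) recv 84: fwd; pos5(id13) recv 76: fwd
Round 4: pos4(id59) recv 91: fwd; pos5(id13) recv 84: fwd; pos0(id91) recv 76: drop
Round 5: pos5(id13) recv 91: fwd; pos0(id91) recv 84: drop
Round 6: pos0(id91) recv 91: ELECTED
Message ID 76 originates at pos 2; dropped at pos 0 in round 4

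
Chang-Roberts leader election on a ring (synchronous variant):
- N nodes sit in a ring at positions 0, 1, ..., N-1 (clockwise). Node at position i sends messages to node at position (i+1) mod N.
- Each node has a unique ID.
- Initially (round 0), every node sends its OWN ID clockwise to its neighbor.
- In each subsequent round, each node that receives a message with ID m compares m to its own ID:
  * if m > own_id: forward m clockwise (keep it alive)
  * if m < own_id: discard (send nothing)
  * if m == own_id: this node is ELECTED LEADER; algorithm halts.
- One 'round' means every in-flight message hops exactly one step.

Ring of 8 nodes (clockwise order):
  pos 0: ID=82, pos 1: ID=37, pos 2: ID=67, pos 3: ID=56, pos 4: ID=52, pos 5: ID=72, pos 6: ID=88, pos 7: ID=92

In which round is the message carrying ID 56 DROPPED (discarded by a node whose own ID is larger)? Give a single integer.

Round 1: pos1(id37) recv 82: fwd; pos2(id67) recv 37: drop; pos3(id56) recv 67: fwd; pos4(id52) recv 56: fwd; pos5(id72) recv 52: drop; pos6(id88) recv 72: drop; pos7(id92) recv 88: drop; pos0(id82) recv 92: fwd
Round 2: pos2(id67) recv 82: fwd; pos4(id52) recv 67: fwd; pos5(id72) recv 56: drop; pos1(id37) recv 92: fwd
Round 3: pos3(id56) recv 82: fwd; pos5(id72) recv 67: drop; pos2(id67) recv 92: fwd
Round 4: pos4(id52) recv 82: fwd; pos3(id56) recv 92: fwd
Round 5: pos5(id72) recv 82: fwd; pos4(id52) recv 92: fwd
Round 6: pos6(id88) recv 82: drop; pos5(id72) recv 92: fwd
Round 7: pos6(id88) recv 92: fwd
Round 8: pos7(id92) recv 92: ELECTED
Message ID 56 originates at pos 3; dropped at pos 5 in round 2

Answer: 2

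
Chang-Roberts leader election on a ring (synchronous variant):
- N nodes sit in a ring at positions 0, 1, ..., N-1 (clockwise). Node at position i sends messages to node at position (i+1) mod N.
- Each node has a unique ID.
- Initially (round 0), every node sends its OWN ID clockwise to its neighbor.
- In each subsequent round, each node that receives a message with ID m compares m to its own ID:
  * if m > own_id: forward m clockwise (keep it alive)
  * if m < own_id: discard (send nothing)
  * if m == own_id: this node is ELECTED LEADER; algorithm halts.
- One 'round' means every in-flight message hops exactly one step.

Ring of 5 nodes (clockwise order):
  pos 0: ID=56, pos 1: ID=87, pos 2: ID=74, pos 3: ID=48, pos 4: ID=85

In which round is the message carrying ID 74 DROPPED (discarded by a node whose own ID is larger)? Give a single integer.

Round 1: pos1(id87) recv 56: drop; pos2(id74) recv 87: fwd; pos3(id48) recv 74: fwd; pos4(id85) recv 48: drop; pos0(id56) recv 85: fwd
Round 2: pos3(id48) recv 87: fwd; pos4(id85) recv 74: drop; pos1(id87) recv 85: drop
Round 3: pos4(id85) recv 87: fwd
Round 4: pos0(id56) recv 87: fwd
Round 5: pos1(id87) recv 87: ELECTED
Message ID 74 originates at pos 2; dropped at pos 4 in round 2

Answer: 2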